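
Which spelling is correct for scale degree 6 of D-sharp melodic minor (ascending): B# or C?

Each scale degree takes a distinct letter name. Degree 6 of a scale on D must use the letter B.
B# and C are enharmonically the same pitch, but only B# uses the letter B, so it is the correct spelling here.

B#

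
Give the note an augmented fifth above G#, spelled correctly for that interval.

D##

A fifth above G lands on the letter D.
An augmented fifth spans 8 semitones, so G# moves to pitch class 4. On the letter D that is D##.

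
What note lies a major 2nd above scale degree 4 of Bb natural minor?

F

Scale degree 4 of Bb natural minor is Eb.
A major second (2 semitones) above Eb lands on the letter F, giving F.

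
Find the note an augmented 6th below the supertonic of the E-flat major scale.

Abb

The supertonic of Eb major is F.
An augmented sixth (10 semitones) below F lands on the letter A, giving Abb.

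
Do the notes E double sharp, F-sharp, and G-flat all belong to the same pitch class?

Yes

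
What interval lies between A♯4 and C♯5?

minor third

The letter names run A→C, a span of 2 letter steps, so the interval is some kind of third.
A# to C# is 3 semitones. A major third is 4, so 3 makes it minor.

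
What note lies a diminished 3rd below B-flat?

G#

B down a major third is G, so the target letter is G.
From Bb, a diminished third is 2 semitones down: G#.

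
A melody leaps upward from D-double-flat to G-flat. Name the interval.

augmented fourth

Counting letters D–E–F–G gives a fourth.
Dbb→Gb = 6 semitones, 1 wider than the perfect fourth (5), so augmented.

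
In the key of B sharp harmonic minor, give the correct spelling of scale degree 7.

The B# harmonic minor scale runs B# C## D# E# F## G# A##.
Degree 7 is A##.

A##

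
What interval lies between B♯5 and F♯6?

diminished fifth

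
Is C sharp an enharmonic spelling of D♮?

No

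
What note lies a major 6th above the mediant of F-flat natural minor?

The mediant of Fb natural minor is Abb.
A major sixth (9 semitones) above Abb lands on the letter F, giving Fb.

Fb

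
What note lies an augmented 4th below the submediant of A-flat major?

Cb

The submediant of Ab major is F.
An augmented fourth (6 semitones) below F lands on the letter C, giving Cb.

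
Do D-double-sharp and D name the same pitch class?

D## is pitch class 4; D is pitch class 2.
The pitch classes differ (4 vs. 2), so they are not enharmonic equivalents.

No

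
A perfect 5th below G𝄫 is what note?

Cbb

G down a perfect fifth is C, so the target letter is C.
From Gbb, a perfect fifth is 7 semitones down: Cbb.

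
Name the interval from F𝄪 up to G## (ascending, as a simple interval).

Counting letters F–G gives a second.
F##→G## = 2 semitones, exactly the major second.

major second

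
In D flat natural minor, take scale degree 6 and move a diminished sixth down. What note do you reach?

Scale degree 6 of Db natural minor is Bbb.
A diminished sixth (7 semitones) below Bbb lands on the letter D, giving D.

D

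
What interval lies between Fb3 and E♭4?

major seventh

Counting letters F–G–A–B–C–D–E gives a seventh.
Fb→Eb = 11 semitones, exactly the major seventh.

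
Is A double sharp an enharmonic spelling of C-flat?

A## = pitch class 11 and Cb = pitch class 11 — the same pitch class, so they are enharmonic equivalents.

Yes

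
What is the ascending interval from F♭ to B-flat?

The letter names run F→B, a span of 3 letter steps, so the interval is some kind of fourth.
Fb to Bb is 6 semitones. A perfect fourth is 5, so 6 makes it augmented.

augmented fourth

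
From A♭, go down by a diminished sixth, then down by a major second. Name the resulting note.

A diminished sixth down from Ab is C# (letter C, 7 semitones down).
A major second down from C# is B (letter B, 2 semitones down).

B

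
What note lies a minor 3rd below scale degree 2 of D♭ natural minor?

Scale degree 2 of Db natural minor is Eb.
A minor third (3 semitones) below Eb lands on the letter C, giving C.

C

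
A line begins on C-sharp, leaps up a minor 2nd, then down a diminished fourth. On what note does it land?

A#

A minor second up from C# is D (letter D, 1 semitone up).
A diminished fourth down from D is A# (letter A, 4 semitones down).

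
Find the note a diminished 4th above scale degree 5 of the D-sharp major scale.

D

Scale degree 5 of D# major is A#.
A diminished fourth (4 semitones) above A# lands on the letter D, giving D.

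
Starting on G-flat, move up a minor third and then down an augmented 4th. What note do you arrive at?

A minor third up from Gb is Bbb (letter B, 3 semitones up).
An augmented fourth down from Bbb is Fbb (letter F, 6 semitones down).

Fbb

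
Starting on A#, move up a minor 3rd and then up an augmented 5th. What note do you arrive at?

G##

A minor third up from A# is C# (letter C, 3 semitones up).
An augmented fifth up from C# is G## (letter G, 8 semitones up).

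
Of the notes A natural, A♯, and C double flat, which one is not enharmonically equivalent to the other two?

In 12-tone equal temperament, enharmonic equivalents share a pitch class. A is pitch class 9; A# is pitch class 10; Cbb is pitch class 10.
A# and Cbb share pitch class 10, while A is pitch class 9.

A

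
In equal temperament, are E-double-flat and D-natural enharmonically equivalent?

Ebb is pitch class 2; D is pitch class 2.
All spellings map to pitch class 2, so they are enharmonically equivalent.

Yes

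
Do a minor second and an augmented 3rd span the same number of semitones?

No

A minor second spans 1 semitone; an augmented third spans 5.
The spans differ, so they are not enharmonic equivalents.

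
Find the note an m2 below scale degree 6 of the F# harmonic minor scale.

Scale degree 6 of F# harmonic minor is D.
A minor second (1 semitone) below D lands on the letter C, giving C#.

C#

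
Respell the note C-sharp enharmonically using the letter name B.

B##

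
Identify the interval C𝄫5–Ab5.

augmented sixth

The letter names run C→A, a span of 5 letter steps, so the interval is some kind of sixth.
Cbb to Ab is 10 semitones. A major sixth is 9, so 10 makes it augmented.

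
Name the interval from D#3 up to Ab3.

doubly diminished fifth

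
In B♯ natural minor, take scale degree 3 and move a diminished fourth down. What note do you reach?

A##

Scale degree 3 of B# natural minor is D#.
A diminished fourth (4 semitones) below D# lands on the letter A, giving A##.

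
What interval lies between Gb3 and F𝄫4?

diminished seventh

Counting letters G–A–B–C–D–E–F gives a seventh.
Gb→Fbb = 9 semitones, 2 narrower than the major seventh (11), so diminished.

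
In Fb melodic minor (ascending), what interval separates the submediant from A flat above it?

perfect fifth

The submediant of Fb melodic minor (ascending) is Db.
Db up to Ab: letters D→A make it a fifth; 7 semitones makes it perfect.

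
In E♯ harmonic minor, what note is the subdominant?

The E# harmonic minor scale runs E# F## G# A# B# C# D##.
Degree 4 is A#.

A#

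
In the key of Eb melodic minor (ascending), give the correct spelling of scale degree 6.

C

Degree 6 takes the letter 5 steps above E, which is C.
In melodic minor (ascending), degree 6 sits 9 semitones above the tonic. Eb + 9 semitones is pitch class 0, spelled on C as C.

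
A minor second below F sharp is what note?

F down a major second is Eb, so the target letter is E.
From F#, a minor second is 1 semitone down: E#.

E#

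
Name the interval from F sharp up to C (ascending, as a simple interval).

diminished fifth

Counting letters F–G–A–B–C gives a fifth.
F#→C = 6 semitones, 1 narrower than the perfect fifth (7), so diminished.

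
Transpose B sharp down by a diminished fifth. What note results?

B down a perfect fifth is E, so the target letter is E.
From B#, a diminished fifth is 6 semitones down: E##.

E##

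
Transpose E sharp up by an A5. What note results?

B##

E up a perfect fifth is B, so the target letter is B.
From E#, an augmented fifth is 8 semitones up: B##.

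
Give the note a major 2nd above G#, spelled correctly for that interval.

A#

G up a major second is A, so the target letter is A.
From G#, a major second is 2 semitones up: A#.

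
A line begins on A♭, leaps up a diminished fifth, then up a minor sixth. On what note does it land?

Cbb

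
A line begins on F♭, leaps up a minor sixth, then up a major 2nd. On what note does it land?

A minor sixth up from Fb is Dbb (letter D, 8 semitones up).
A major second up from Dbb is Ebb (letter E, 2 semitones up).

Ebb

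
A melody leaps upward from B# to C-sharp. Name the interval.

minor second

The letter names run B→C, a span of 1 letter step, so the interval is some kind of second.
B# to C# is 1 semitone. A major second is 2, so 1 makes it minor.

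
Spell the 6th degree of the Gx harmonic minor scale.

E#

Degree 6 takes the letter 5 steps above G, which is E.
In harmonic minor, degree 6 sits 8 semitones above the tonic. G## + 8 semitones is pitch class 5, spelled on E as E#.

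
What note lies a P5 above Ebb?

Bbb

E up a perfect fifth is B, so the target letter is B.
From Ebb, a perfect fifth is 7 semitones up: Bbb.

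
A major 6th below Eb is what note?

Gb

A sixth below E lands on the letter G.
A major sixth spans 9 semitones, so Eb moves to pitch class 6. On the letter G that is Gb.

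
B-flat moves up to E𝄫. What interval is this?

Counting letters B–C–D–E gives a fourth.
Bb→Ebb = 4 semitones, 1 narrower than the perfect fourth (5), so diminished.

diminished fourth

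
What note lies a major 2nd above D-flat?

A second above D lands on the letter E.
A major second spans 2 semitones, so Db moves to pitch class 3. On the letter E that is Eb.

Eb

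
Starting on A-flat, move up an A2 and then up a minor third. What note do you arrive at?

D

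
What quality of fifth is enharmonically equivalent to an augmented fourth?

diminished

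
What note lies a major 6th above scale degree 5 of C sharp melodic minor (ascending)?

Scale degree 5 of C# melodic minor (ascending) is G#.
A major sixth (9 semitones) above G# lands on the letter E, giving E#.

E#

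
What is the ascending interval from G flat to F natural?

major seventh

The letter names run G→F, a span of 6 letter steps, so the interval is some kind of seventh.
Gb to F is 11 semitones. A major seventh is 11, so 11 makes it major.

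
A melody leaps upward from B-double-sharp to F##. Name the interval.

diminished fifth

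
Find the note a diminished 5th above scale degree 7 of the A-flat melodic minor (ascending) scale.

Scale degree 7 of Ab melodic minor (ascending) is G.
A diminished fifth (6 semitones) above G lands on the letter D, giving Db.

Db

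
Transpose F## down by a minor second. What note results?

A second below F lands on the letter E.
A minor second spans 1 semitone, so F## moves to pitch class 6. On the letter E that is E##.

E##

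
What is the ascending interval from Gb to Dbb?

The letter names run G→D, a span of 4 letter steps, so the interval is some kind of fifth.
Gb to Dbb is 6 semitones. A perfect fifth is 7, so 6 makes it diminished.

diminished fifth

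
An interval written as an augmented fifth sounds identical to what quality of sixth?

An augmented fifth spans 8 semitones.
A sixth spanning 8 semitones is minor (the major sixth is 9).

minor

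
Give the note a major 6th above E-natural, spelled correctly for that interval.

C#

E up a major sixth is C#, so the target letter is C.
From E, a major sixth is 9 semitones up: C#.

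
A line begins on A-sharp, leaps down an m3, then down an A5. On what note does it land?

A minor third down from A# is F## (letter F, 3 semitones down).
An augmented fifth down from F## is B (letter B, 8 semitones down).

B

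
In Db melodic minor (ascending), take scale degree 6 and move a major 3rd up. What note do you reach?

D

Scale degree 6 of Db melodic minor (ascending) is Bb.
A major third (4 semitones) above Bb lands on the letter D, giving D.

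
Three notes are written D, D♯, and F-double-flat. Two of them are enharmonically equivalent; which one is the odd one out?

In 12-tone equal temperament, enharmonic equivalents share a pitch class. D is pitch class 2; D# is pitch class 3; Fbb is pitch class 3.
D# and Fbb share pitch class 3, while D is pitch class 2.

D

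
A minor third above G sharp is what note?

B

A third above G lands on the letter B.
A minor third spans 3 semitones, so G# moves to pitch class 11. On the letter B that is B.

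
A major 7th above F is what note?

F up a major seventh is E, so the target letter is E.
From F, a major seventh is 11 semitones up: E.

E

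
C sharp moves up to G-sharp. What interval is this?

perfect fifth

Counting letters C–D–E–F–G gives a fifth.
C#→G# = 7 semitones, exactly the perfect fifth.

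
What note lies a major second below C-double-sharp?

A second below C lands on the letter B.
A major second spans 2 semitones, so C## moves to pitch class 0. On the letter B that is B#.

B#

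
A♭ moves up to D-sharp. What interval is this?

Counting letters A–B–C–D gives a fourth.
Ab→D# = 7 semitones, 2 wider than the perfect fourth (5), so doubly augmented.

doubly augmented fourth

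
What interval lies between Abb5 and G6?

augmented seventh

Counting letters A–B–C–D–E–F–G gives a seventh.
Abb→G = 12 semitones, 1 wider than the major seventh (11), so augmented.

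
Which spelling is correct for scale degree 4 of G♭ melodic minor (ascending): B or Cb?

Each scale degree takes a distinct letter name. Degree 4 of a scale on G must use the letter C.
Cb and B are enharmonically the same pitch, but only Cb uses the letter C, so it is the correct spelling here.

Cb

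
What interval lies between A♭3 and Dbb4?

diminished fourth

The letter names run A→D, a span of 3 letter steps, so the interval is some kind of fourth.
Ab to Dbb is 4 semitones. A perfect fourth is 5, so 4 makes it diminished.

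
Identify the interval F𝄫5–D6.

doubly augmented sixth

The letter names run F→D, a span of 5 letter steps, so the interval is some kind of sixth.
Fbb to D is 11 semitones. A major sixth is 9, so 11 makes it doubly augmented.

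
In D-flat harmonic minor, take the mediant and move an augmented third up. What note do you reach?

The mediant of Db harmonic minor is Fb.
An augmented third (5 semitones) above Fb lands on the letter A, giving A.

A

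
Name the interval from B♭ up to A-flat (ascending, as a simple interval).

minor seventh

Counting letters B–C–D–E–F–G–A gives a seventh.
Bb→Ab = 10 semitones, 1 narrower than the major seventh (11), so minor.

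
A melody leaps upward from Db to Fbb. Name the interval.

The letter names run D→F, a span of 2 letter steps, so the interval is some kind of third.
Db to Fbb is 2 semitones. A major third is 4, so 2 makes it diminished.

diminished third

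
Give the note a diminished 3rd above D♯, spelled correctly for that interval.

F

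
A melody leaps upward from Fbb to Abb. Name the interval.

major third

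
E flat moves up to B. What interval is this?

augmented fifth

Counting letters E–F–G–A–B gives a fifth.
Eb→B = 8 semitones, 1 wider than the perfect fifth (7), so augmented.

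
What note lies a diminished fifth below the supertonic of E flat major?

B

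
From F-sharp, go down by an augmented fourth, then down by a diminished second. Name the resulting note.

B#

An augmented fourth down from F# is C (letter C, 6 semitones down).
A diminished second down from C is B# (letter B, 0 semitones down).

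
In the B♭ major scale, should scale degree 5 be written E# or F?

F

Each scale degree takes a distinct letter name. Degree 5 of a scale on B must use the letter F.
F and E# are enharmonically the same pitch, but only F uses the letter F, so it is the correct spelling here.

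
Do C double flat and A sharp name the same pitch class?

Yes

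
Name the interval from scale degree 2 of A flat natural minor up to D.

Scale degree 2 of Ab natural minor is Bb.
Bb up to D: letters B→D make it a third; 4 semitones makes it major.

major third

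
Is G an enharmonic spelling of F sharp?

No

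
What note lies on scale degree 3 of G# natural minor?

B

Degree 3 takes the letter 2 steps above G, which is B.
In natural minor, degree 3 sits 3 semitones above the tonic. G# + 3 semitones is pitch class 11, spelled on B as B.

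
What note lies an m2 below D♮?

A second below D lands on the letter C.
A minor second spans 1 semitone, so D moves to pitch class 1. On the letter C that is C#.

C#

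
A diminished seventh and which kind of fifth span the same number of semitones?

doubly augmented

A diminished seventh spans 9 semitones.
A fifth spanning 9 semitones is doubly augmented (the perfect fifth is 7).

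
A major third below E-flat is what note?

Cb

A third below E lands on the letter C.
A major third spans 4 semitones, so Eb moves to pitch class 11. On the letter C that is Cb.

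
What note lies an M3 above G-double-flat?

Bbb

A third above G lands on the letter B.
A major third spans 4 semitones, so Gbb moves to pitch class 9. On the letter B that is Bbb.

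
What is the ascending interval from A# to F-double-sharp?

Counting letters A–B–C–D–E–F gives a sixth.
A#→F## = 9 semitones, exactly the major sixth.

major sixth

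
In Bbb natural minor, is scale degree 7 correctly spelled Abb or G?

Each scale degree takes a distinct letter name. Degree 7 of a scale on B must use the letter A.
Abb and G are enharmonically the same pitch, but only Abb uses the letter A, so it is the correct spelling here.

Abb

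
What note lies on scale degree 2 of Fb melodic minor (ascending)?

Gb

Degree 2 takes the letter 1 step above F, which is G.
In melodic minor (ascending), degree 2 sits 2 semitones above the tonic. Fb + 2 semitones is pitch class 6, spelled on G as Gb.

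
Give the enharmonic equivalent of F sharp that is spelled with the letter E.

Plain E sits 2 semitones below F#, so on the letter E the same pitch needs a double sharp: E##.

E##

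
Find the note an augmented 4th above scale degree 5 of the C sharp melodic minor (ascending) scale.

C##

Scale degree 5 of C# melodic minor (ascending) is G#.
An augmented fourth (6 semitones) above G# lands on the letter C, giving C##.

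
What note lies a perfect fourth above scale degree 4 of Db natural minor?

Scale degree 4 of Db natural minor is Gb.
A perfect fourth (5 semitones) above Gb lands on the letter C, giving Cb.

Cb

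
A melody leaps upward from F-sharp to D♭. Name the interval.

Counting letters F–G–A–B–C–D gives a sixth.
F#→Db = 7 semitones, 2 narrower than the major sixth (9), so diminished.

diminished sixth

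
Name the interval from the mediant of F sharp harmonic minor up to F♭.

diminished sixth

The mediant of F# harmonic minor is A.
A up to Fb: letters A→F make it a sixth; 7 semitones makes it diminished.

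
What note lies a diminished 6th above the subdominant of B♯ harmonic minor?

C

The subdominant of B# harmonic minor is E#.
A diminished sixth (7 semitones) above E# lands on the letter C, giving C.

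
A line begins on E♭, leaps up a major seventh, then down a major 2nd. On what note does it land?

A major seventh up from Eb is D (letter D, 11 semitones up).
A major second down from D is C (letter C, 2 semitones down).

C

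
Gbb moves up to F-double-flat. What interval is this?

minor seventh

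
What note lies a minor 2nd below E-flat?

E down a major second is D, so the target letter is D.
From Eb, a minor second is 1 semitone down: D.

D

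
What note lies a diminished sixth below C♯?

A sixth below C lands on the letter E.
A diminished sixth spans 7 semitones, so C# moves to pitch class 6. On the letter E that is E##.

E##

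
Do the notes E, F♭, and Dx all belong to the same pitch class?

Yes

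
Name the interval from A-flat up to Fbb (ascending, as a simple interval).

The letter names run A→F, a span of 5 letter steps, so the interval is some kind of sixth.
Ab to Fbb is 7 semitones. A major sixth is 9, so 7 makes it diminished.

diminished sixth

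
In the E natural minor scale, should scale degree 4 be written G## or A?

A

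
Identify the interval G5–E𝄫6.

diminished sixth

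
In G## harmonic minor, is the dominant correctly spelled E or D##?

Each scale degree takes a distinct letter name. Degree 5 of a scale on G must use the letter D.
D## and E are enharmonically the same pitch, but only D## uses the letter D, so it is the correct spelling here.

D##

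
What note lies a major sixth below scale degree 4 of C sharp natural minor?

A

Scale degree 4 of C# natural minor is F#.
A major sixth (9 semitones) below F# lands on the letter A, giving A.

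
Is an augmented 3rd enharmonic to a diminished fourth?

No

An augmented third spans 5 semitones; a diminished fourth spans 4.
The spans differ, so they are not enharmonic equivalents.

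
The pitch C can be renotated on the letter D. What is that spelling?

Dbb

Plain D sits 2 semitones above C, so on the letter D the same pitch needs a double flat: Dbb.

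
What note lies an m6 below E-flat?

G

E down a major sixth is G, so the target letter is G.
From Eb, a minor sixth is 8 semitones down: G.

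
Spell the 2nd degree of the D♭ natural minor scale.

The Db natural minor scale runs Db Eb Fb Gb Ab Bbb Cb.
Degree 2 is Eb.

Eb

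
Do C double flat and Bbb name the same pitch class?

Two spellings are enharmonically equivalent only if they share a pitch class.
Here Cbb → 10, Bbb → 9; 9 ≠ 10, so they are not.

No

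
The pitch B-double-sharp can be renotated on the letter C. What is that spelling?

B## is pitch class 1. The letter C alone is pitch class 0.
To reach pitch class 1 from C requires an offset of +1 semitone, i.e. sharp: C#.

C#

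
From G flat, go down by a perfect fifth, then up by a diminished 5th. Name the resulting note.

A perfect fifth down from Gb is Cb (letter C, 7 semitones down).
A diminished fifth up from Cb is Gbb (letter G, 6 semitones up).

Gbb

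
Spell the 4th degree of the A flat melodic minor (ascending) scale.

The Ab melodic minor (ascending) scale runs Ab Bb Cb Db Eb F G.
Degree 4 is Db.

Db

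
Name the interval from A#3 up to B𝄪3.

Counting letters A–B gives a second.
A#→B## = 3 semitones, 1 wider than the major second (2), so augmented.

augmented second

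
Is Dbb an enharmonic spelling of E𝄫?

No

Dbb is pitch class 0; Ebb is pitch class 2.
The pitch classes differ (0 vs. 2), so they are not enharmonic equivalents.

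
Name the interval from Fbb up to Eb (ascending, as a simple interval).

augmented seventh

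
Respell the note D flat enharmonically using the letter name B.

B##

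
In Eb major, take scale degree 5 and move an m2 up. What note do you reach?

Scale degree 5 of Eb major is Bb.
A minor second (1 semitone) above Bb lands on the letter C, giving Cb.

Cb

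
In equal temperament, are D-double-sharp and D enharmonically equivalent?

D## is pitch class 4; D is pitch class 2.
The pitch classes differ (4 vs. 2), so they are not enharmonic equivalents.

No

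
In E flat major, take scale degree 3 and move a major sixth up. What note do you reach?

Scale degree 3 of Eb major is G.
A major sixth (9 semitones) above G lands on the letter E, giving E.

E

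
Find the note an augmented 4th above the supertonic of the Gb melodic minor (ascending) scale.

The supertonic of Gb melodic minor (ascending) is Ab.
An augmented fourth (6 semitones) above Ab lands on the letter D, giving D.

D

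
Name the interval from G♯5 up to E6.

minor sixth

Counting letters G–A–B–C–D–E gives a sixth.
G#→E = 8 semitones, 1 narrower than the major sixth (9), so minor.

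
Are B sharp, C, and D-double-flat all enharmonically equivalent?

Yes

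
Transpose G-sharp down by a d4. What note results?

D##

G down a perfect fourth is D, so the target letter is D.
From G#, a diminished fourth is 4 semitones down: D##.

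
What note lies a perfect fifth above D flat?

Ab

A fifth above D lands on the letter A.
A perfect fifth spans 7 semitones, so Db moves to pitch class 8. On the letter A that is Ab.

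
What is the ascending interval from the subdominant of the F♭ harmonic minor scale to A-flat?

The subdominant of Fb harmonic minor is Bbb.
Bbb up to Ab: letters B→A make it a seventh; 11 semitones makes it major.

major seventh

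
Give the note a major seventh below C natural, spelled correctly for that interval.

Db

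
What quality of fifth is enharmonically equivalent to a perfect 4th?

doubly diminished

A perfect fourth spans 5 semitones.
A fifth spanning 5 semitones is doubly diminished (the perfect fifth is 7).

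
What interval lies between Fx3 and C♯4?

diminished fifth

The letter names run F→C, a span of 4 letter steps, so the interval is some kind of fifth.
F## to C# is 6 semitones. A perfect fifth is 7, so 6 makes it diminished.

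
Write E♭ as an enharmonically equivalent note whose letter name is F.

Eb is pitch class 3. The letter F alone is pitch class 5.
To reach pitch class 3 from F requires an offset of -2 semitones, i.e. double flat: Fbb.

Fbb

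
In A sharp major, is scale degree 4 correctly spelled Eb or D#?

D#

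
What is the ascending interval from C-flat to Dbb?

Counting letters C–D gives a second.
Cb→Dbb = 1 semitone, 1 narrower than the major second (2), so minor.

minor second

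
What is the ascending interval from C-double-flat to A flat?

Counting letters C–D–E–F–G–A gives a sixth.
Cbb→Ab = 10 semitones, 1 wider than the major sixth (9), so augmented.

augmented sixth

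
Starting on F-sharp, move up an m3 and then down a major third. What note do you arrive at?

A minor third up from F# is A (letter A, 3 semitones up).
A major third down from A is F (letter F, 4 semitones down).

F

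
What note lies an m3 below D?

D down a major third is Bb, so the target letter is B.
From D, a minor third is 3 semitones down: B.

B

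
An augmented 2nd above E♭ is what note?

F#

E up a major second is F#, so the target letter is F.
From Eb, an augmented second is 3 semitones up: F#.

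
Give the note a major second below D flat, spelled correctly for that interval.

Cb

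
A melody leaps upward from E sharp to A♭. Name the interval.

doubly diminished fourth

Counting letters E–F–G–A gives a fourth.
E#→Ab = 3 semitones, 2 narrower than the perfect fourth (5), so doubly diminished.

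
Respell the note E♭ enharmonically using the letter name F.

Eb is pitch class 3. The letter F alone is pitch class 5.
To reach pitch class 3 from F requires an offset of -2 semitones, i.e. double flat: Fbb.

Fbb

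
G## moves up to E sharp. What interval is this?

minor sixth

Counting letters G–A–B–C–D–E gives a sixth.
G##→E# = 8 semitones, 1 narrower than the major sixth (9), so minor.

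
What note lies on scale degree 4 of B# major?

E#

Degree 4 takes the letter 3 steps above B, which is E.
In major, degree 4 sits 5 semitones above the tonic. B# + 5 semitones is pitch class 5, spelled on E as E#.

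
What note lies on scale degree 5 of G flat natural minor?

Degree 5 takes the letter 4 steps above G, which is D.
In natural minor, degree 5 sits 7 semitones above the tonic. Gb + 7 semitones is pitch class 1, spelled on D as Db.

Db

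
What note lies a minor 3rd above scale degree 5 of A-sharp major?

G#

Scale degree 5 of A# major is E#.
A minor third (3 semitones) above E# lands on the letter G, giving G#.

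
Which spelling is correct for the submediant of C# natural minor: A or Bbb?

A

Each scale degree takes a distinct letter name. Degree 6 of a scale on C must use the letter A.
A and Bbb are enharmonically the same pitch, but only A uses the letter A, so it is the correct spelling here.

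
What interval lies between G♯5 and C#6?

perfect fourth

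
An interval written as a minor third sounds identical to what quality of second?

augmented

A minor third spans 3 semitones.
A second spanning 3 semitones is augmented (the major second is 2).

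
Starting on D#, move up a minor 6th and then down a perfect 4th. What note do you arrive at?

F#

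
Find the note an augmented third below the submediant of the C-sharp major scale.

The submediant of C# major is A#.
An augmented third (5 semitones) below A# lands on the letter F, giving F.

F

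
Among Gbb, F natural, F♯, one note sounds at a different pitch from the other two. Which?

In 12-tone equal temperament, enharmonic equivalents share a pitch class. Gbb is pitch class 5; F is pitch class 5; F# is pitch class 6.
Gbb and F share pitch class 5, while F# is pitch class 6.

F#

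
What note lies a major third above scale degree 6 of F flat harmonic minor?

Scale degree 6 of Fb harmonic minor is Dbb.
A major third (4 semitones) above Dbb lands on the letter F, giving Fb.

Fb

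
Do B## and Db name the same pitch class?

B## = pitch class 1 and Db = pitch class 1 — the same pitch class, so they are enharmonic equivalents.

Yes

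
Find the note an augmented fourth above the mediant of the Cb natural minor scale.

Ab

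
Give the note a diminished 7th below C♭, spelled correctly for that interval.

A seventh below C lands on the letter D.
A diminished seventh spans 9 semitones, so Cb moves to pitch class 2. On the letter D that is D.

D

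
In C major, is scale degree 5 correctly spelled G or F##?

Each scale degree takes a distinct letter name. Degree 5 of a scale on C must use the letter G.
G and F## are enharmonically the same pitch, but only G uses the letter G, so it is the correct spelling here.

G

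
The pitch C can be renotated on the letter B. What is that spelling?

B#

C is pitch class 0. The letter B alone is pitch class 11.
To reach pitch class 0 from B requires an offset of +1 semitone, i.e. sharp: B#.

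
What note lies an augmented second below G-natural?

A second below G lands on the letter F.
An augmented second spans 3 semitones, so G moves to pitch class 4. On the letter F that is Fb.

Fb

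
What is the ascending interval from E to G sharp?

major third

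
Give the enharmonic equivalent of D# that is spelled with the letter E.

D# is pitch class 3. The letter E alone is pitch class 4.
To reach pitch class 3 from E requires an offset of -1 semitone, i.e. flat: Eb.

Eb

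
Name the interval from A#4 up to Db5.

doubly diminished fourth

The letter names run A→D, a span of 3 letter steps, so the interval is some kind of fourth.
A# to Db is 3 semitones. A perfect fourth is 5, so 3 makes it doubly diminished.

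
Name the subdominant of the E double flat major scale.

Degree 4 takes the letter 3 steps above E, which is A.
In major, degree 4 sits 5 semitones above the tonic. Ebb + 5 semitones is pitch class 7, spelled on A as Abb.

Abb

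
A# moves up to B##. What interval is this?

augmented second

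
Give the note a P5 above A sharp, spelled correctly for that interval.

A fifth above A lands on the letter E.
A perfect fifth spans 7 semitones, so A# moves to pitch class 5. On the letter E that is E#.

E#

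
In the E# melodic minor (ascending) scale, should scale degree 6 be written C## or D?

C##

Each scale degree takes a distinct letter name. Degree 6 of a scale on E must use the letter C.
C## and D are enharmonically the same pitch, but only C## uses the letter C, so it is the correct spelling here.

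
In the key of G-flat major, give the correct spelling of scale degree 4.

Cb

Degree 4 takes the letter 3 steps above G, which is C.
In major, degree 4 sits 5 semitones above the tonic. Gb + 5 semitones is pitch class 11, spelled on C as Cb.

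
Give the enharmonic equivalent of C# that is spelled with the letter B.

B##

Plain B sits 2 semitones below C#, so on the letter B the same pitch needs a double sharp: B##.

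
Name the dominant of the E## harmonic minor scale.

B##

Degree 5 takes the letter 4 steps above E, which is B.
In harmonic minor, degree 5 sits 7 semitones above the tonic. E## + 7 semitones is pitch class 1, spelled on B as B##.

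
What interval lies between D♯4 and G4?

diminished fourth

The letter names run D→G, a span of 3 letter steps, so the interval is some kind of fourth.
D# to G is 4 semitones. A perfect fourth is 5, so 4 makes it diminished.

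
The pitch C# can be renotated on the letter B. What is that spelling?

B##

C# is pitch class 1. The letter B alone is pitch class 11.
To reach pitch class 1 from B requires an offset of +2 semitones, i.e. double sharp: B##.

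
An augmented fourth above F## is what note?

F up a perfect fourth is Bb, so the target letter is B.
From F##, an augmented fourth is 6 semitones up: B##.

B##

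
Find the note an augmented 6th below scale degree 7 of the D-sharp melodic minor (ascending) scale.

Scale degree 7 of D# melodic minor (ascending) is C##.
An augmented sixth (10 semitones) below C## lands on the letter E, giving E.

E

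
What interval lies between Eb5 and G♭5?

minor third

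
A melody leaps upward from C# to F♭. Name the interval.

The letter names run C→F, a span of 3 letter steps, so the interval is some kind of fourth.
C# to Fb is 3 semitones. A perfect fourth is 5, so 3 makes it doubly diminished.

doubly diminished fourth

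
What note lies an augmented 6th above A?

A sixth above A lands on the letter F.
An augmented sixth spans 10 semitones, so A moves to pitch class 7. On the letter F that is F##.

F##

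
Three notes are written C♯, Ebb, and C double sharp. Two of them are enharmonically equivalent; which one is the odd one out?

C#

In 12-tone equal temperament, enharmonic equivalents share a pitch class. C# is pitch class 1; Ebb is pitch class 2; C## is pitch class 2.
Ebb and C## share pitch class 2, while C# is pitch class 1.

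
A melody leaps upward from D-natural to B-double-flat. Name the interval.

The letter names run D→B, a span of 5 letter steps, so the interval is some kind of sixth.
D to Bbb is 7 semitones. A major sixth is 9, so 7 makes it diminished.

diminished sixth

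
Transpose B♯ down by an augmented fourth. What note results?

F#

A fourth below B lands on the letter F.
An augmented fourth spans 6 semitones, so B# moves to pitch class 6. On the letter F that is F#.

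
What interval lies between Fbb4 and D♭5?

augmented sixth

Counting letters F–G–A–B–C–D gives a sixth.
Fbb→Db = 10 semitones, 1 wider than the major sixth (9), so augmented.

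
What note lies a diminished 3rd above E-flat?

E up a major third is G#, so the target letter is G.
From Eb, a diminished third is 2 semitones up: Gbb.

Gbb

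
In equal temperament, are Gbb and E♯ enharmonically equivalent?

Gbb = pitch class 5 and E# = pitch class 5 — the same pitch class, so they are enharmonic equivalents.

Yes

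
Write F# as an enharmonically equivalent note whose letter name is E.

E##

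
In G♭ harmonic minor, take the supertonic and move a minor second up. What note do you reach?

Bbb

The supertonic of Gb harmonic minor is Ab.
A minor second (1 semitone) above Ab lands on the letter B, giving Bbb.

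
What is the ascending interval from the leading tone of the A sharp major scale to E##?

major sixth

The leading tone of A# major is G##.
G## up to E##: letters G→E make it a sixth; 9 semitones makes it major.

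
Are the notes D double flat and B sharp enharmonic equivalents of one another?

Dbb = pitch class 0 and B# = pitch class 0 — the same pitch class, so they are enharmonic equivalents.

Yes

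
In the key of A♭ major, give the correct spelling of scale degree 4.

Db

Degree 4 takes the letter 3 steps above A, which is D.
In major, degree 4 sits 5 semitones above the tonic. Ab + 5 semitones is pitch class 1, spelled on D as Db.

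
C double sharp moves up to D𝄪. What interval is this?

major second

The letter names run C→D, a span of 1 letter step, so the interval is some kind of second.
C## to D## is 2 semitones. A major second is 2, so 2 makes it major.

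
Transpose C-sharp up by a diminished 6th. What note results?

C up a major sixth is A, so the target letter is A.
From C#, a diminished sixth is 7 semitones up: Ab.

Ab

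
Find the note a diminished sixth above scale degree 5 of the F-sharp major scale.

Ab

Scale degree 5 of F# major is C#.
A diminished sixth (7 semitones) above C# lands on the letter A, giving Ab.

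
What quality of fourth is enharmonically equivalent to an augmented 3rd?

perfect

An augmented third spans 5 semitones.
A fourth spanning 5 semitones is perfect (the perfect fourth is 5).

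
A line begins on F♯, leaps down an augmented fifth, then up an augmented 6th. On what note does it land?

An augmented fifth down from F# is Bb (letter B, 8 semitones down).
An augmented sixth up from Bb is G# (letter G, 10 semitones up).

G#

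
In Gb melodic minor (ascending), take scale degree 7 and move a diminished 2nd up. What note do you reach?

Gbb

Scale degree 7 of Gb melodic minor (ascending) is F.
A diminished second (0 semitones) above F lands on the letter G, giving Gbb.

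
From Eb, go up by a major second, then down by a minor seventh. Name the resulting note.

G

A major second up from Eb is F (letter F, 2 semitones up).
A minor seventh down from F is G (letter G, 10 semitones down).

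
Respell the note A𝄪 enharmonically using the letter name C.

Cb

A## is pitch class 11. The letter C alone is pitch class 0.
To reach pitch class 11 from C requires an offset of -1 semitone, i.e. flat: Cb.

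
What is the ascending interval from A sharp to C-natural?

diminished third

Counting letters A–B–C gives a third.
A#→C = 2 semitones, 2 narrower than the major third (4), so diminished.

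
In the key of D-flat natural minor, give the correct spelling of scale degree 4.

Gb

Degree 4 takes the letter 3 steps above D, which is G.
In natural minor, degree 4 sits 5 semitones above the tonic. Db + 5 semitones is pitch class 6, spelled on G as Gb.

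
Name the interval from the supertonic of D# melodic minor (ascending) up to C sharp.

The supertonic of D# melodic minor (ascending) is E#.
E# up to C#: letters E→C make it a sixth; 8 semitones makes it minor.

minor sixth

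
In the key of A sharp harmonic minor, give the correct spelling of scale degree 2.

The A# harmonic minor scale runs A# B# C# D# E# F# G##.
Degree 2 is B#.

B#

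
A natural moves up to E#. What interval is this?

augmented fifth

Counting letters A–B–C–D–E gives a fifth.
A→E# = 8 semitones, 1 wider than the perfect fifth (7), so augmented.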